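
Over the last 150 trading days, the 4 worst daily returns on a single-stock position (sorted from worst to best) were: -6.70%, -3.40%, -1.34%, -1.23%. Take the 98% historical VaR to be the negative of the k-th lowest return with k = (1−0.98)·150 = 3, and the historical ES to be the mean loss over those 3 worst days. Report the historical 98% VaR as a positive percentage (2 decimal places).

k = 3; the 3rd lowest return is -1.34%, so VaR = 1.34%.

1.34%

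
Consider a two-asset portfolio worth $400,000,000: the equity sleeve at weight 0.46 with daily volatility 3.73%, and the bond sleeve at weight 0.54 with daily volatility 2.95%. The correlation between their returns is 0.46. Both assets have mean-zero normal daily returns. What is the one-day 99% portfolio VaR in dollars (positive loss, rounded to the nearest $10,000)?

$26,310,000

σ_p² = 0.46²·3.73² + 0.54²·2.95² + 2·0.46·0.46·0.54·3.73·2.95 = 7.9962 (%²).
σ_p = √7.9962 = 2.828%.
At 99%, z = 2.326.
VaR = 2.326 × 2.828% = 6.578%; on $400,000,000 that is $26,312,000.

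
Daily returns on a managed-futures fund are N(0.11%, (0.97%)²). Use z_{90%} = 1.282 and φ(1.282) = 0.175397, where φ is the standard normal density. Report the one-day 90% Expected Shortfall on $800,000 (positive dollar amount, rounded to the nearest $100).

Tail multiplier: φ(z)/(1−α) = 0.175397 / 0.1 = 1.754.
ES = −(0.11%) + 0.97% × 1.754 = 1.591%.
On $800,000: 0.01591 × $800,000 = $12,728.

$12,700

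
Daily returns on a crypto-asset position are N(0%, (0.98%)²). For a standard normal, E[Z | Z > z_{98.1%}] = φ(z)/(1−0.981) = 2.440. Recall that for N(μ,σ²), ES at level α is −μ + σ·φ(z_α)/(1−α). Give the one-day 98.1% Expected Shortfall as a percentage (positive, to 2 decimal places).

2.39%

ES = 0.98% × 2.440 = 2.391%.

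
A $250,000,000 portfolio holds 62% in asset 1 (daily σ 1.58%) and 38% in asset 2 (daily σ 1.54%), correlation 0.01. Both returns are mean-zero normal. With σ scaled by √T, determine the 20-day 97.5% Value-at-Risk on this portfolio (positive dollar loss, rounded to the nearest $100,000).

σ_p = √(0.62²·1.58² + 0.38²·1.54² + 2·0.01·0.62·0.38·1.58·1.54) = 1.146%.
σ_{20d} = 1.146% × √20 = 5.125%.
z(97.5%) = 1.960.
VaR = 1.960 × 5.125% = 10.045%; on $250,000,000 that is $25,112,500.

$25,100,000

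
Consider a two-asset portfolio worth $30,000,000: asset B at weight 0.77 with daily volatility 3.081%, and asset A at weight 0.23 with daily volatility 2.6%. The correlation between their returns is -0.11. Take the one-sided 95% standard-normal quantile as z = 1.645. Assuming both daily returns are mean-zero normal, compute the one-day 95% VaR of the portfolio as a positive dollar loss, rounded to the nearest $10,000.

$1,180,000

σ_p² = 0.77²·3.081² + 0.23²·2.6² + 2·-0.11·0.77·0.23·3.081·2.6 = 5.6736 (%²).
σ_p = √5.6736 = 2.382%.
VaR = 1.645 × 2.382% = 3.918%; on $30,000,000 that is $1,175,400.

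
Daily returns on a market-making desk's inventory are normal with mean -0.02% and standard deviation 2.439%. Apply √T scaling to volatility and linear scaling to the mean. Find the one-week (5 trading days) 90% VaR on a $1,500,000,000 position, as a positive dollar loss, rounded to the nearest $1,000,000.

$106,000,000

At 90%, z = 1.282.
σ_{5d} = 2.439% × √5 = 5.454%; μ_{5d} = 5 × -0.02% = -0.100%.
VaR = −(-0.100%) + 1.282 × 5.454% = 7.092%.
On $1,500,000,000: 0.07092 × $1,500,000,000 = $106,380,000.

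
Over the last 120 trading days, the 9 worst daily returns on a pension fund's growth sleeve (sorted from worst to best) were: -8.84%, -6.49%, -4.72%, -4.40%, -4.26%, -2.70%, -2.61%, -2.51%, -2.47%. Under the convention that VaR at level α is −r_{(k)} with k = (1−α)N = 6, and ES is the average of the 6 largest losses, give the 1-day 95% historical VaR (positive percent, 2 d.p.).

2.70%

k = 6; the 6th lowest return is -2.70%, so VaR = 2.70%.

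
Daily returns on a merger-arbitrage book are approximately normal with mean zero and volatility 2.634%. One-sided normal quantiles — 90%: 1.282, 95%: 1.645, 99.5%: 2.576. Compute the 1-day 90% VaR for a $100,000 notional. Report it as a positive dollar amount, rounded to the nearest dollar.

VaR = z·σ = 1.282 × 2.634% = 3.377%.
On $100,000: 0.03377 × $100,000 = $3,377.

$3,377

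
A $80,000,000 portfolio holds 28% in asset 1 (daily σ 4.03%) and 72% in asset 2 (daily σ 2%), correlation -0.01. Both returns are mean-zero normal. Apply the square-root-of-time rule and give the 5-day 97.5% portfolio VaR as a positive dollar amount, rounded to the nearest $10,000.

$6,380,000

σ_p = √(0.28²·4.03² + 0.72²·2² + 2·-0.01·0.28·0.72·4.03·2) = 1.821%.
σ_{5d} = 1.821% × √5 = 4.072%.
z(97.5%) = 1.960.
VaR = 1.960 × 4.072% = 7.981%; on $80,000,000 that is $6,384,800.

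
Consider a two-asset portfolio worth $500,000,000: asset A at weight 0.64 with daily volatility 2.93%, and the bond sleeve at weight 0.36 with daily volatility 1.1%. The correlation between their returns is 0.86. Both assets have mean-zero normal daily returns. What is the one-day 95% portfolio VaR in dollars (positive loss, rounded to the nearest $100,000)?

σ_p² = 0.64²·2.93² + 0.36²·1.1² + 2·0.86·0.64·0.36·2.93·1.1 = 4.9504 (%²).
σ_p = √4.9504 = 2.225%.
At 95%, z = 1.645.
VaR = 1.645 × 2.225% = 3.660%; on $500,000,000 that is $18,300,000.

$18,300,000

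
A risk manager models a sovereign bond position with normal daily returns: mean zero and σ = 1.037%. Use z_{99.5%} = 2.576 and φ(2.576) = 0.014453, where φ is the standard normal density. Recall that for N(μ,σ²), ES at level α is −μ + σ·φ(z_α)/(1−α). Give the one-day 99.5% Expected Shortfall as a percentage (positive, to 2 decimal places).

Tail multiplier: φ(z)/(1−α) = 0.014453 / 0.005 = 2.891.
ES = 1.037% × 2.891 = 2.998%.

3.00%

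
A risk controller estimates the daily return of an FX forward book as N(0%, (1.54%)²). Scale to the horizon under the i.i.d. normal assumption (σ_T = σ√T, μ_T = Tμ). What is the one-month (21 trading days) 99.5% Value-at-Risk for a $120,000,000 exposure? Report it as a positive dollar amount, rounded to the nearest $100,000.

$21,800,000

At 99.5%, z = 2.576.
σ_{21d} = 1.54% × √21 = 7.057%.
VaR = 2.576 × 7.057% = 18.179%.
On $120,000,000: 0.18179 × $120,000,000 = $21,814,800.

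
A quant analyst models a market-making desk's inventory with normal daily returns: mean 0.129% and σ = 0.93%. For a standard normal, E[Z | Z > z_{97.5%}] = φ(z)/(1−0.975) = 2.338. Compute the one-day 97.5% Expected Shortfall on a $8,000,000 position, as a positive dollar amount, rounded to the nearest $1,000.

$164,000

ES = −(0.129%) + 0.93% × 2.338 = 2.045%.
On $8,000,000: 0.02045 × $8,000,000 = $163,600.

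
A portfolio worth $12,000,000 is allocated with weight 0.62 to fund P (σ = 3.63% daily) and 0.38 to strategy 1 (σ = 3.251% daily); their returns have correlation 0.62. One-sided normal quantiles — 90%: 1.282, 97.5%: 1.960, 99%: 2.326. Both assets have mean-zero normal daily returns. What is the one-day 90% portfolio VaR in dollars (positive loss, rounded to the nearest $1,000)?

σ_p² = 0.62²·3.63² + 0.38²·3.251² + 2·0.62·0.62·0.38·3.63·3.251 = 10.0390 (%²).
σ_p = √10.0390 = 3.168%.
VaR = 1.282 × 3.168% = 4.061%; on $12,000,000 that is $487,320.

$487,000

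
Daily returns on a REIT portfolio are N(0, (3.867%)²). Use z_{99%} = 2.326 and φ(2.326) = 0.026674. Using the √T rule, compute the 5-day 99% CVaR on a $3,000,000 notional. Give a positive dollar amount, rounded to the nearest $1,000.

σ_{5d} = 3.867% × √5 = 8.647%.
ES multiplier = φ(z)/(1−α) = 0.026674/0.01 = 2.667.
ES = 8.647% × 2.667 = 23.062%; on $3,000,000: $691,860.

$692,000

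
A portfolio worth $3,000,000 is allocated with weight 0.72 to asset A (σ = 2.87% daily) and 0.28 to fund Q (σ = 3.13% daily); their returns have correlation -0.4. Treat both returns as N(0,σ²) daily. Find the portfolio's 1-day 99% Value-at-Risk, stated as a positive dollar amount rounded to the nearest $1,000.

$132,000

σ_p² = 0.72²·2.87² + 0.28²·3.13² + 2·-0.4·0.72·0.28·2.87·3.13 = 3.5893 (%²).
σ_p = √3.5893 = 1.895%.
At 99%, z = 2.326.
VaR = 2.326 × 1.895% = 4.408%; on $3,000,000 that is $132,240.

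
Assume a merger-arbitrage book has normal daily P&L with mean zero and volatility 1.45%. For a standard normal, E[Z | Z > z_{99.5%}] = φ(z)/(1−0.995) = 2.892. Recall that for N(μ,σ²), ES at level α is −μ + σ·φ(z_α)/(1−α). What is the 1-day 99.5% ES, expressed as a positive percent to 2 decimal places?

ES = 1.45% × 2.892 = 4.193%.

4.19%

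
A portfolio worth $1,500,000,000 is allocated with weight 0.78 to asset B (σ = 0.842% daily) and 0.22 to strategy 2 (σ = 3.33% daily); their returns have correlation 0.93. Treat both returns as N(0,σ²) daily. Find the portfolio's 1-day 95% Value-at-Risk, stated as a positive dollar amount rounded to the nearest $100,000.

σ_p² = 0.78²·0.842² + 0.22²·3.33² + 2·0.93·0.78·0.22·0.842·3.33 = 1.8630 (%²).
σ_p = √1.8630 = 1.365%.
At 95%, z = 1.645.
VaR = 1.645 × 1.365% = 2.245%; on $1,500,000,000 that is $33,675,000.

$33,700,000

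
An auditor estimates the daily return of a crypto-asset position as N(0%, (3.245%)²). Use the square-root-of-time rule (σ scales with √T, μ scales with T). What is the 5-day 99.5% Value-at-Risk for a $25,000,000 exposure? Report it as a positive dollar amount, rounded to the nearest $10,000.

$4,670,000

At 99.5%, z = 2.576.
σ_{5d} = 3.245% × √5 = 7.256%.
VaR = 2.576 × 7.256% = 18.691%.
On $25,000,000: 0.18691 × $25,000,000 = $4,672,750.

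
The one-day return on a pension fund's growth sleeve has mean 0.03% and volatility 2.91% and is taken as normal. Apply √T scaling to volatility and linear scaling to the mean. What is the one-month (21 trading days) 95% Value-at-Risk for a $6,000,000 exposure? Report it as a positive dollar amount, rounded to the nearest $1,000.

$1,278,000

At 95%, z = 1.645.
σ_{21d} = 2.91% × √21 = 13.335%; μ_{21d} = 21 × 0.03% = 0.630%.
VaR = −(0.630%) + 1.645 × 13.335% = 21.306%.
On $6,000,000: 0.21306 × $6,000,000 = $1,278,360.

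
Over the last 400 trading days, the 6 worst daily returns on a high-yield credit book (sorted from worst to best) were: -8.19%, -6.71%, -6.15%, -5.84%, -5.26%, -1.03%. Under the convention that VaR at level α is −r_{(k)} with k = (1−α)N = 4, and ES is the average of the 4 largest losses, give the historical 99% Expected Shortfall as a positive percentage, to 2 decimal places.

The 4 worst returns sum to -26.89%.
ES = −(-26.89%) / 4 = 6.7225% ≈ 6.72%.

6.72%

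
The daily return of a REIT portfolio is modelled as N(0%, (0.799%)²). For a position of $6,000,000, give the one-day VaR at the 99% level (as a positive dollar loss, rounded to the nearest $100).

$111,500

At 99% one-sided, z = 2.326.
VaR = z·σ = 2.326 × 0.799% = 1.858%.
On $6,000,000: 0.01858 × $6,000,000 = $111,480.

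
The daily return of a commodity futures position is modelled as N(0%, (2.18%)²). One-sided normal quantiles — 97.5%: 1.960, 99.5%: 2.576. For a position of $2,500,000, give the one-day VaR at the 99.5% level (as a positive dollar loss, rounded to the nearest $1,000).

$140,000

VaR = z·σ = 2.576 × 2.18% = 5.616%.
On $2,500,000: 0.05616 × $2,500,000 = $140,400.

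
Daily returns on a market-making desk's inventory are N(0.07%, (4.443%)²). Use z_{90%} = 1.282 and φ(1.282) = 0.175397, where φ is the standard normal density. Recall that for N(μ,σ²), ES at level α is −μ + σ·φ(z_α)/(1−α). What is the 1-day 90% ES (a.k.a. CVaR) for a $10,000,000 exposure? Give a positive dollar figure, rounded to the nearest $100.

$772,300

Tail multiplier: φ(z)/(1−α) = 0.175397 / 0.1 = 1.754.
ES = −(0.07%) + 4.443% × 1.754 = 7.723%.
On $10,000,000: 0.07723 × $10,000,000 = $772,300.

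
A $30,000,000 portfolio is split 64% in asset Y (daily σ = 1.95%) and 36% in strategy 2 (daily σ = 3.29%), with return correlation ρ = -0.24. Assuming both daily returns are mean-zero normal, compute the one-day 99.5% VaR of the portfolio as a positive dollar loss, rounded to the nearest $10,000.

σ_p² = 0.64²·1.95² + 0.36²·3.29² + 2·-0.24·0.64·0.36·1.95·3.29 = 2.2508 (%²).
σ_p = √2.2508 = 1.500%.
At 99.5%, z = 2.576.
VaR = 2.576 × 1.500% = 3.864%; on $30,000,000 that is $1,159,200.

$1,160,000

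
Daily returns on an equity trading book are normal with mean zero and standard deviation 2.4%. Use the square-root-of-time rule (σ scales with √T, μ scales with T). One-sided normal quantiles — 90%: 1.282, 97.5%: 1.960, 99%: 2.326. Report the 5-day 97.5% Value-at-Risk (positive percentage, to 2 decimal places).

10.52%

σ_{5d} = 2.4% × √5 = 5.367%.
VaR = 1.960 × 5.367% = 10.519%.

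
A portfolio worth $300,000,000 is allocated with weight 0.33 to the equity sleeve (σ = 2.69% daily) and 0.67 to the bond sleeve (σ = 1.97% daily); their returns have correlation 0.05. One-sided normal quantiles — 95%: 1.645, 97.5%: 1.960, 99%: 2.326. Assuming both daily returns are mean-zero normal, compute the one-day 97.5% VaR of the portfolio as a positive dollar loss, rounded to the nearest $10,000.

$9,570,000

σ_p² = 0.33²·2.69² + 0.67²·1.97² + 2·0.05·0.33·0.67·2.69·1.97 = 2.6473 (%²).
σ_p = √2.6473 = 1.627%.
VaR = 1.960 × 1.627% = 3.189%; on $300,000,000 that is $9,567,000.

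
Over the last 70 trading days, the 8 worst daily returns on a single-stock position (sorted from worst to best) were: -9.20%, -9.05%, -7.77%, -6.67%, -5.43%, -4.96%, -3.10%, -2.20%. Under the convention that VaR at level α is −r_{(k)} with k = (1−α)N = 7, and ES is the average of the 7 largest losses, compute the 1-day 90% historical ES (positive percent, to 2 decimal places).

The 7 worst returns sum to -46.18%.
ES = −(-46.18%) / 7 = 6.5971…% ≈ 6.60%.

6.60%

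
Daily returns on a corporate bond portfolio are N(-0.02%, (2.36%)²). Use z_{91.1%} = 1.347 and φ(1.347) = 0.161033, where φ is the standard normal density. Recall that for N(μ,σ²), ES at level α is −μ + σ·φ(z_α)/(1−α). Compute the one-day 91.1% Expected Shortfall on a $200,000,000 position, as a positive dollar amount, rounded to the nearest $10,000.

$8,580,000

Tail multiplier: φ(z)/(1−α) = 0.161033 / 0.089 = 1.809.
ES = −(-0.02%) + 2.36% × 1.809 = 4.289%.
On $200,000,000: 0.04289 × $200,000,000 = $8,578,000.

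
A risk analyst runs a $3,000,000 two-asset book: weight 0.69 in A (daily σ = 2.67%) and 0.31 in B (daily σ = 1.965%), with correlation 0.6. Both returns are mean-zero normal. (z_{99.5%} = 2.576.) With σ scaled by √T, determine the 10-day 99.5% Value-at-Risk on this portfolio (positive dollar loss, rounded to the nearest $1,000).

σ_p = √(0.69²·2.67² + 0.31²·1.965² + 2·0.6·0.69·0.31·2.67·1.965) = 2.261%.
σ_{10d} = 2.261% × √10 = 7.150%.
VaR = 2.576 × 7.150% = 18.418%; on $3,000,000 that is $552,540.

$553,000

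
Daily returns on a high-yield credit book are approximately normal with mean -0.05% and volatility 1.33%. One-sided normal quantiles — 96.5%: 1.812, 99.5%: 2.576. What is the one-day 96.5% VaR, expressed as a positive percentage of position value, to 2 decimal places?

2.46%

VaR = −μ + z·σ = −(-0.05%) + 1.812 × 1.33% = 2.460%.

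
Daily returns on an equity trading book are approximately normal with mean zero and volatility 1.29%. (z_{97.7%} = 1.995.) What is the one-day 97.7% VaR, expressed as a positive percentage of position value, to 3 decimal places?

VaR = z·σ = 1.995 × 1.29% = 2.574%.

2.574%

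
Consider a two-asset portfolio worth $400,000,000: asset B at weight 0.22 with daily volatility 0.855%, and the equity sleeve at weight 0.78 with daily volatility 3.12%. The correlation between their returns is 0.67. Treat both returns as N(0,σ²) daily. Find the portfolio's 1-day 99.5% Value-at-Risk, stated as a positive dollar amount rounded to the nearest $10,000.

$26,410,000

σ_p² = 0.22²·0.855² + 0.78²·3.12² + 2·0.67·0.22·0.78·0.855·3.12 = 6.5712 (%²).
σ_p = √6.5712 = 2.563%.
At 99.5%, z = 2.576.
VaR = 2.576 × 2.563% = 6.602%; on $400,000,000 that is $26,408,000.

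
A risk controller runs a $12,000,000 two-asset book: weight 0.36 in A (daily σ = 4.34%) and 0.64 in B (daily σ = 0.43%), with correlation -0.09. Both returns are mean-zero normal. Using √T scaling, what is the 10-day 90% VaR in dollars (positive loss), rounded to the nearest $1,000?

$760,000

σ_p = √(0.36²·4.34² + 0.64²·0.43² + 2·-0.09·0.36·0.64·4.34·0.43) = 1.562%.
σ_{10d} = 1.562% × √10 = 4.939%.
z(90%) = 1.282.
VaR = 1.282 × 4.939% = 6.332%; on $12,000,000 that is $759,840.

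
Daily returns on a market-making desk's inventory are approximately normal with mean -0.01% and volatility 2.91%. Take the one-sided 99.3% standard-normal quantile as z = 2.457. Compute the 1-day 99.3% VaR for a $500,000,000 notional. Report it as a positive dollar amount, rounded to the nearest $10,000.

$35,800,000

VaR = −μ + z·σ = −(-0.01%) + 2.457 × 2.91% = 7.160%.
On $500,000,000: 0.07160 × $500,000,000 = $35,800,000.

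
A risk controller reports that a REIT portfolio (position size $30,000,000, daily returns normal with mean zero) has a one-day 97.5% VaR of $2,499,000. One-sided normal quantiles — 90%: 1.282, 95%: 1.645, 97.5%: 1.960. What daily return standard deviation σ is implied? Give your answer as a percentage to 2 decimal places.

4.25%

VaR as a fraction: $2,499,000 / $30,000,000 = 8.330%.
σ = VaR / z = 8.330% / 1.960 = 4.250%.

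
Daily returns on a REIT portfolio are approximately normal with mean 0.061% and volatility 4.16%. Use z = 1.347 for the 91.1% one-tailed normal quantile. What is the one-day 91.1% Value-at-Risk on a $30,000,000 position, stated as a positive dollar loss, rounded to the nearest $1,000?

VaR = −μ + z·σ = −(0.061%) + 1.347 × 4.16% = 5.543%.
On $30,000,000: 0.05543 × $30,000,000 = $1,662,900.

$1,663,000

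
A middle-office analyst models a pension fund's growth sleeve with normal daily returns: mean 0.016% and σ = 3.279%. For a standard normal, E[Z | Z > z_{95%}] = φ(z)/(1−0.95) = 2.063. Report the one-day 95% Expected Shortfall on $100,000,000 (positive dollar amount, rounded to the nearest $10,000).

$6,750,000

ES = −(0.016%) + 3.279% × 2.063 = 6.749%.
On $100,000,000: 0.06749 × $100,000,000 = $6,749,000.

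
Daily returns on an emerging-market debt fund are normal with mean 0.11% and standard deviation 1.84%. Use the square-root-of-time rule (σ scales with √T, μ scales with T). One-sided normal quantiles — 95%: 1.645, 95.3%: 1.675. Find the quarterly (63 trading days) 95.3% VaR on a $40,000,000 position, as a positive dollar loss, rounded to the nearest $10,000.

σ_{63d} = 1.84% × √63 = 14.605%; μ_{63d} = 63 × 0.11% = 6.930%.
VaR = −(6.930%) + 1.675 × 14.605% = 17.533%.
On $40,000,000: 0.17533 × $40,000,000 = $7,013,200.

$7,010,000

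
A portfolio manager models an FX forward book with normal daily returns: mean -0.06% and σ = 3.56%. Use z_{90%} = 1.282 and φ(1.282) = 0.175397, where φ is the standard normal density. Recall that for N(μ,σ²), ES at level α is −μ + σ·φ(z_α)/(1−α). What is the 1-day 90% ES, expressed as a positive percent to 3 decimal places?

6.304%

Tail multiplier: φ(z)/(1−α) = 0.175397 / 0.1 = 1.754.
ES = −(-0.06%) + 3.56% × 1.754 = 6.304%.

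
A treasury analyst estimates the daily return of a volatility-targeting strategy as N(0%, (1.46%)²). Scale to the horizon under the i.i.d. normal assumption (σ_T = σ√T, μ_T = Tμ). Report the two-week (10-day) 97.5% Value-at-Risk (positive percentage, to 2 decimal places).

9.05%

At 97.5%, z = 1.960.
σ_{10d} = 1.46% × √10 = 4.617%.
VaR = 1.960 × 4.617% = 9.049%.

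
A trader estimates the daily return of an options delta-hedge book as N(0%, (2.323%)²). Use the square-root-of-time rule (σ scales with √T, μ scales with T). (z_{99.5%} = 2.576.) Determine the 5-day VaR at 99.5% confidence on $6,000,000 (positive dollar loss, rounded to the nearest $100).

σ_{5d} = 2.323% × √5 = 5.194%.
VaR = 2.576 × 5.194% = 13.380%.
On $6,000,000: 0.13380 × $6,000,000 = $802,800.

$802,800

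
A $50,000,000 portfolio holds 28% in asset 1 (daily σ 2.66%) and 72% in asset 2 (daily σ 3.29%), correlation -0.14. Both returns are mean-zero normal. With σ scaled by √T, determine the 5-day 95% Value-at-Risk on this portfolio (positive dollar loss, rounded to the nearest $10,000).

σ_p = √(0.28²·2.66² + 0.72²·3.29² + 2·-0.14·0.28·0.72·2.66·3.29) = 2.382%.
σ_{5d} = 2.382% × √5 = 5.326%.
z(95%) = 1.645.
VaR = 1.645 × 5.326% = 8.761%; on $50,000,000 that is $4,380,500.

$4,380,000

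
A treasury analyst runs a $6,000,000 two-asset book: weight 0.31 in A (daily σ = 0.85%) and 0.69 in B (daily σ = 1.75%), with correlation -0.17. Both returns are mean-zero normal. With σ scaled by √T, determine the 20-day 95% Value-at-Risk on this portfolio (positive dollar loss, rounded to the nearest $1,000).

$526,000

σ_p = √(0.31²·0.85² + 0.69²·1.75² + 2·-0.17·0.31·0.69·0.85·1.75) = 1.191%.
σ_{20d} = 1.191% × √20 = 5.326%.
z(95%) = 1.645.
VaR = 1.645 × 5.326% = 8.761%; on $6,000,000 that is $525,660.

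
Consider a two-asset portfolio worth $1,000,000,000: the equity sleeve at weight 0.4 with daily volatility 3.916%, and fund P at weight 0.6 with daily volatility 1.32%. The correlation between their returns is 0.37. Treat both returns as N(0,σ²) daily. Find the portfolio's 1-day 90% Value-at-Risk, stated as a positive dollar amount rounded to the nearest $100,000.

σ_p² = 0.4²·3.916² + 0.6²·1.32² + 2·0.37·0.4·0.6·3.916·1.32 = 3.9989 (%²).
σ_p = √3.9989 = 2.000%.
At 90%, z = 1.282.
VaR = 1.282 × 2.000% = 2.564%; on $1,000,000,000 that is $25,640,000.

$25,600,000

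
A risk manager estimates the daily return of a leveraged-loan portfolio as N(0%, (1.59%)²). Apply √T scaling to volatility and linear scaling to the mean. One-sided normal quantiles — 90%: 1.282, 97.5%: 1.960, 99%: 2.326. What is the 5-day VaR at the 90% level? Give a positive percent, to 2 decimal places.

4.56%

σ_{5d} = 1.59% × √5 = 3.555%.
VaR = 1.282 × 3.555% = 4.558%.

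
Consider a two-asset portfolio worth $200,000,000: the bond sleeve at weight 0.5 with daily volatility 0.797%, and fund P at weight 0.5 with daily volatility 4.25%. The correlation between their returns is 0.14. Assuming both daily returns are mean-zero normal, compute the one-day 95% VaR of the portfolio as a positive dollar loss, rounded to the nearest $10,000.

σ_p² = 0.5²·0.797² + 0.5²·4.25² + 2·0.14·0.5·0.5·0.797·4.25 = 4.9115 (%²).
σ_p = √4.9115 = 2.216%.
At 95%, z = 1.645.
VaR = 1.645 × 2.216% = 3.645%; on $200,000,000 that is $7,290,000.

$7,290,000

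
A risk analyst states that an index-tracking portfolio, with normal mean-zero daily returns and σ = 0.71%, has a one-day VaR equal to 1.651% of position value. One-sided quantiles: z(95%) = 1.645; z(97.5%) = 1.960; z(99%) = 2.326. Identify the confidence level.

99%

Implied z = VaR/σ = 1.651 / 0.71 = 2.325.
This matches z(99%) = 2.326.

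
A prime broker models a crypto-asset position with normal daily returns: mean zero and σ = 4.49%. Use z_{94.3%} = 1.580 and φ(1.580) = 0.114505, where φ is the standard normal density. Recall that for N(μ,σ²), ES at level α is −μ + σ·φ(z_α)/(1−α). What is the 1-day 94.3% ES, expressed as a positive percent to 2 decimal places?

9.02%

Tail multiplier: φ(z)/(1−α) = 0.114505 / 0.057 = 2.009.
ES = 4.49% × 2.009 = 9.020%.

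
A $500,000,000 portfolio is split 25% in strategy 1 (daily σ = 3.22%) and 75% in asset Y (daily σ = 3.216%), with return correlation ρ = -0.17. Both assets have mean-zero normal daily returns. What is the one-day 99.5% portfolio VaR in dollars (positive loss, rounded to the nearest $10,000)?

σ_p² = 0.25²·3.22² + 0.75²·3.216² + 2·-0.17·0.25·0.75·3.22·3.216 = 5.8056 (%²).
σ_p = √5.8056 = 2.409%.
At 99.5%, z = 2.576.
VaR = 2.576 × 2.409% = 6.206%; on $500,000,000 that is $31,030,000.

$31,030,000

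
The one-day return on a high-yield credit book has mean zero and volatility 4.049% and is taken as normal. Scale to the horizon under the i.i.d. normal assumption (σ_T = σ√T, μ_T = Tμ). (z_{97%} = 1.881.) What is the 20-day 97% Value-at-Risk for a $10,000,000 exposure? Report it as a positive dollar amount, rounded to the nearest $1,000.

σ_{20d} = 4.049% × √20 = 18.108%.
VaR = 1.881 × 18.108% = 34.061%.
On $10,000,000: 0.34061 × $10,000,000 = $3,406,100.

$3,406,000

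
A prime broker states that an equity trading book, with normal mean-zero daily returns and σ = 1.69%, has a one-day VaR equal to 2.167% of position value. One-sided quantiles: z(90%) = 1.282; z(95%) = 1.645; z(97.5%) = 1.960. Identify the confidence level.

90%

Implied z = VaR/σ = 2.167 / 1.69 = 1.282.
This matches z(90%) = 1.282.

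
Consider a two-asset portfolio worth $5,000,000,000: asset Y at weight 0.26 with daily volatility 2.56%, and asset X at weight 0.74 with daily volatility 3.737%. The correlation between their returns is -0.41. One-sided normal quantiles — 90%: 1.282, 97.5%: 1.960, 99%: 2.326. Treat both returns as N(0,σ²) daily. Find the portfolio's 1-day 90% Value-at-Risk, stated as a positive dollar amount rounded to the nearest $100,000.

$164,400,000

σ_p² = 0.26²·2.56² + 0.74²·3.737² + 2·-0.41·0.26·0.74·2.56·3.737 = 6.5810 (%²).
σ_p = √6.5810 = 2.565%.
VaR = 1.282 × 2.565% = 3.288%; on $5,000,000,000 that is $164,400,000.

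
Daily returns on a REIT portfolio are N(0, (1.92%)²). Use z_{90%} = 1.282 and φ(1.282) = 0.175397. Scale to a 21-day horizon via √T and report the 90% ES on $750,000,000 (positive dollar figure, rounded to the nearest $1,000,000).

σ_{21d} = 1.92% × √21 = 8.799%.
ES multiplier = φ(z)/(1−α) = 0.175397/0.1 = 1.754.
ES = 8.799% × 1.754 = 15.433%; on $750,000,000: $115,747,500.

$116,000,000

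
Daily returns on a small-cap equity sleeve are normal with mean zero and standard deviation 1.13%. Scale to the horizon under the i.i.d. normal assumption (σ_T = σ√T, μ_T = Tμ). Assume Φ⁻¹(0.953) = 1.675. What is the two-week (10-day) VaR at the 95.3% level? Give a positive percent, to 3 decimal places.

5.985%

σ_{10d} = 1.13% × √10 = 3.573%.
VaR = 1.675 × 3.573% = 5.985%.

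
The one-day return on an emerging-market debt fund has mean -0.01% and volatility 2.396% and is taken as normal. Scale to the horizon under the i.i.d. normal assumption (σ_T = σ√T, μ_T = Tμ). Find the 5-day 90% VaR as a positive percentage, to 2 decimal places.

At 90%, z = 1.282.
σ_{5d} = 2.396% × √5 = 5.358%; μ_{5d} = 5 × -0.01% = -0.050%.
VaR = −(-0.050%) + 1.282 × 5.358% = 6.919%.

6.92%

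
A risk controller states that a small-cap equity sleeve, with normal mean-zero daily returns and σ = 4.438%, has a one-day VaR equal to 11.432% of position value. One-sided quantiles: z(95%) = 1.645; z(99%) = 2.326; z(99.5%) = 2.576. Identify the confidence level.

Implied z = VaR/σ = 11.432 / 4.438 = 2.576.
This matches z(99.5%) = 2.576.

99.5%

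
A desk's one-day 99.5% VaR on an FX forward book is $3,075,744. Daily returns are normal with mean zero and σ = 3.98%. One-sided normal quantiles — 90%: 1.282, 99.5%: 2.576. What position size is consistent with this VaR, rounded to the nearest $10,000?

$30,000,000

VaR as a fraction of value: z·σ = 2.576 × 3.98% = 10.2525%.
Position = $3,075,744 / 0.102525 = $30,000,000.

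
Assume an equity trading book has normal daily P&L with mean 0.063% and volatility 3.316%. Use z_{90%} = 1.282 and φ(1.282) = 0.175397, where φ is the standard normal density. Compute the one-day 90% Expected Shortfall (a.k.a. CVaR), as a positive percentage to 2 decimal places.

5.75%

Tail multiplier: φ(z)/(1−α) = 0.175397 / 0.1 = 1.754.
ES = −(0.063%) + 3.316% × 1.754 = 5.753%.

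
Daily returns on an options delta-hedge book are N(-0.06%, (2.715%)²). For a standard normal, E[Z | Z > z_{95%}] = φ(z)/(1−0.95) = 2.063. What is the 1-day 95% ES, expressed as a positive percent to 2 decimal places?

ES = −(-0.06%) + 2.715% × 2.063 = 5.661%.

5.66%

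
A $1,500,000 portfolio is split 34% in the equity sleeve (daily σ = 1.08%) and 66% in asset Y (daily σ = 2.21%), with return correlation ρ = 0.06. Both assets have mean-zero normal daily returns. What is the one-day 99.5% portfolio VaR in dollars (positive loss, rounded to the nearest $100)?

σ_p² = 0.34²·1.08² + 0.66²·2.21² + 2·0.06·0.34·0.66·1.08·2.21 = 2.3266 (%²).
σ_p = √2.3266 = 1.525%.
At 99.5%, z = 2.576.
VaR = 2.576 × 1.525% = 3.928%; on $1,500,000 that is $58,920.

$58,900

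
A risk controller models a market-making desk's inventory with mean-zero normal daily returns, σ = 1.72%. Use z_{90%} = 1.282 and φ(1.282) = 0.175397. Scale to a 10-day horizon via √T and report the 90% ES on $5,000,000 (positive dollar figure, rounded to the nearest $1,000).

σ_{10d} = 1.72% × √10 = 5.439%.
ES multiplier = φ(z)/(1−α) = 0.175397/0.1 = 1.754.
ES = 5.439% × 1.754 = 9.540%; on $5,000,000: $477,000.

$477,000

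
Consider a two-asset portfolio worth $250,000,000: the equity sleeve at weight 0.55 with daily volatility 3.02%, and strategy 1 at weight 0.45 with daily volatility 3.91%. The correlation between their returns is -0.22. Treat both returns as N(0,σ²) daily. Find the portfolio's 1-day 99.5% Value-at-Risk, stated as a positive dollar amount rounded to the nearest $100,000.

$13,800,000

σ_p² = 0.55²·3.02² + 0.45²·3.91² + 2·-0.22·0.55·0.45·3.02·3.91 = 4.5688 (%²).
σ_p = √4.5688 = 2.137%.
At 99.5%, z = 2.576.
VaR = 2.576 × 2.137% = 5.505%; on $250,000,000 that is $13,762,500.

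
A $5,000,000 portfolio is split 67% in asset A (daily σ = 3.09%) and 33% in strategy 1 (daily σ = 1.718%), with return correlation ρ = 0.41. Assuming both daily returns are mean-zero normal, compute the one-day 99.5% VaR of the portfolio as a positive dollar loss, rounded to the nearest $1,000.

$304,000

σ_p² = 0.67²·3.09² + 0.33²·1.718² + 2·0.41·0.67·0.33·3.09·1.718 = 5.5700 (%²).
σ_p = √5.5700 = 2.360%.
At 99.5%, z = 2.576.
VaR = 2.576 × 2.360% = 6.079%; on $5,000,000 that is $303,950.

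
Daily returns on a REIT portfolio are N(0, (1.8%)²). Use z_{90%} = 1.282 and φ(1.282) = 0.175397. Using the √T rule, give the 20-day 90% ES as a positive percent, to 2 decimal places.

14.12%

σ_{20d} = 1.8% × √20 = 8.050%.
ES multiplier = φ(z)/(1−α) = 0.175397/0.1 = 1.754.
ES = 8.050% × 1.754 = 14.120%.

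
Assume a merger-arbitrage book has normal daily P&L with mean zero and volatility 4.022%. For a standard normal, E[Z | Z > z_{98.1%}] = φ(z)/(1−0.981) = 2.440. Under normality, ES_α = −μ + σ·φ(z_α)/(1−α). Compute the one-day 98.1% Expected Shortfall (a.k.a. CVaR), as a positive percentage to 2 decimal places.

ES = 4.022% × 2.440 = 9.814%.

9.81%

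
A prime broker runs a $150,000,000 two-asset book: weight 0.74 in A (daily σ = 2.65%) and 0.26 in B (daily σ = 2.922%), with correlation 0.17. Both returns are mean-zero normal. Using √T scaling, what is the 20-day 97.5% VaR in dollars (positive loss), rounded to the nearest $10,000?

σ_p = √(0.74²·2.65² + 0.26²·2.922² + 2·0.17·0.74·0.26·2.65·2.922) = 2.220%.
σ_{20d} = 2.220% × √20 = 9.928%.
z(97.5%) = 1.960.
VaR = 1.960 × 9.928% = 19.459%; on $150,000,000 that is $29,188,500.

$29,190,000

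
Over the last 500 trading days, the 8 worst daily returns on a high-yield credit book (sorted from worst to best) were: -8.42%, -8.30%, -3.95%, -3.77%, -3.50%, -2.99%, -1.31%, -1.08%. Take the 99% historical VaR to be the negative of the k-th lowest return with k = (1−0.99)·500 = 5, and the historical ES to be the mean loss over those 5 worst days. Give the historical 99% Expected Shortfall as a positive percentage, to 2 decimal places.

The 5 worst returns sum to -27.94%.
ES = −(-27.94%) / 5 = 5.588% ≈ 5.59%.

5.59%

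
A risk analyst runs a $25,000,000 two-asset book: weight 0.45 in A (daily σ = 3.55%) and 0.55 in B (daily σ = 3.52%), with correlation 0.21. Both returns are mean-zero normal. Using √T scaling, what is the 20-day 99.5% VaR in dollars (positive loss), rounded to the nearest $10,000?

$7,940,000

σ_p = √(0.45²·3.55² + 0.55²·3.52² + 2·0.21·0.45·0.55·3.55·3.52) = 2.757%.
σ_{20d} = 2.757% × √20 = 12.330%.
z(99.5%) = 2.576.
VaR = 2.576 × 12.330% = 31.762%; on $25,000,000 that is $7,940,500.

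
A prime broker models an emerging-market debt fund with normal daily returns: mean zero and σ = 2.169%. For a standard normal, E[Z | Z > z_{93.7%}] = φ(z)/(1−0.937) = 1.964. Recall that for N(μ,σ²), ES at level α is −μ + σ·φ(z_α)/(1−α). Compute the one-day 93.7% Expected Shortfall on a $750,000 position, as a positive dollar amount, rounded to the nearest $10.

$31,950

ES = 2.169% × 1.964 = 4.260%.
On $750,000: 0.04260 × $750,000 = $31,950.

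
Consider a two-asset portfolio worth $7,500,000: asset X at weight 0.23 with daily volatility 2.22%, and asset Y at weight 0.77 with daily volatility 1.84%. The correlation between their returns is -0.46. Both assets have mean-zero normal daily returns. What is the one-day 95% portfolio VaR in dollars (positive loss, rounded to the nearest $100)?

σ_p² = 0.23²·2.22² + 0.77²·1.84² + 2·-0.46·0.23·0.77·2.22·1.84 = 1.6025 (%²).
σ_p = √1.6025 = 1.266%.
At 95%, z = 1.645.
VaR = 1.645 × 1.266% = 2.083%; on $7,500,000 that is $156,225.

$156,200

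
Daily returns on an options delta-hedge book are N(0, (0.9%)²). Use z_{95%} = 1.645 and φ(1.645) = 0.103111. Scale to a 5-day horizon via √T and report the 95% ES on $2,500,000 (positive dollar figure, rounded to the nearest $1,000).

$104,000

σ_{5d} = 0.9% × √5 = 2.012%.
ES multiplier = φ(z)/(1−α) = 0.103111/0.05 = 2.062.
ES = 2.012% × 2.062 = 4.149%; on $2,500,000: $103,725.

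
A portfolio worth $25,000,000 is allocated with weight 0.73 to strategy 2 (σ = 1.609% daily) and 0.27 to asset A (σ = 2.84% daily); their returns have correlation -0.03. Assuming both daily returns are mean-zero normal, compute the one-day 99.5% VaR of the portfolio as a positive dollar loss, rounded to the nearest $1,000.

$891,000

σ_p² = 0.73²·1.609² + 0.27²·2.84² + 2·-0.03·0.73·0.27·1.609·2.84 = 1.9136 (%²).
σ_p = √1.9136 = 1.383%.
At 99.5%, z = 2.576.
VaR = 2.576 × 1.383% = 3.563%; on $25,000,000 that is $890,750.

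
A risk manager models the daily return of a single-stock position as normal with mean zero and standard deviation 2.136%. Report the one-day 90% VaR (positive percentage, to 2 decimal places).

2.74%

At 90% one-sided, z = 1.282.
VaR = z·σ = 1.282 × 2.136% = 2.738%.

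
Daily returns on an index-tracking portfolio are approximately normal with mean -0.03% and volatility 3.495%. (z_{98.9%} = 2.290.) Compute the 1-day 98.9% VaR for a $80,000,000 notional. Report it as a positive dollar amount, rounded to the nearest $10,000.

VaR = −μ + z·σ = −(-0.03%) + 2.290 × 3.495% = 8.034%.
On $80,000,000: 0.08034 × $80,000,000 = $6,427,200.

$6,430,000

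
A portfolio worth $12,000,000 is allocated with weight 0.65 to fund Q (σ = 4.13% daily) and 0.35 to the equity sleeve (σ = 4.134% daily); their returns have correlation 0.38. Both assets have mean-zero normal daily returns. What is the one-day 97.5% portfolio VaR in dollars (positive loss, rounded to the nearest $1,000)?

$823,000

σ_p² = 0.65²·4.13² + 0.35²·4.134² + 2·0.38·0.65·0.35·4.13·4.134 = 12.2521 (%²).
σ_p = √12.2521 = 3.500%.
At 97.5%, z = 1.960.
VaR = 1.960 × 3.500% = 6.860%; on $12,000,000 that is $823,200.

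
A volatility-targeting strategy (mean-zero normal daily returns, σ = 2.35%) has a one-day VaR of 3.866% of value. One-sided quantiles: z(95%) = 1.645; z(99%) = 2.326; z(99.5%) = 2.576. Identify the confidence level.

Implied z = VaR/σ = 3.866 / 2.35 = 1.645.
This matches z(95%) = 1.645.

95%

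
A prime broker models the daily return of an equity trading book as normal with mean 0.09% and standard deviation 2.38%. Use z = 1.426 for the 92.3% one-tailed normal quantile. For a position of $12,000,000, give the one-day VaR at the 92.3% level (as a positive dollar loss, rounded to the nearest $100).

$396,500

VaR = −μ + z·σ = −(0.09%) + 1.426 × 2.38% = 3.304%.
On $12,000,000: 0.03304 × $12,000,000 = $396,480.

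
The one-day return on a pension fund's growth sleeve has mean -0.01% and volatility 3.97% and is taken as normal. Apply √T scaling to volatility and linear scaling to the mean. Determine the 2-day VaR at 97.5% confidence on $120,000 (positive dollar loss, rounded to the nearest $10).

$13,230

At 97.5%, z = 1.960.
σ_{2d} = 3.97% × √2 = 5.614%; μ_{2d} = 2 × -0.01% = -0.020%.
VaR = −(-0.020%) + 1.960 × 5.614% = 11.023%.
On $120,000: 0.11023 × $120,000 = $13,228.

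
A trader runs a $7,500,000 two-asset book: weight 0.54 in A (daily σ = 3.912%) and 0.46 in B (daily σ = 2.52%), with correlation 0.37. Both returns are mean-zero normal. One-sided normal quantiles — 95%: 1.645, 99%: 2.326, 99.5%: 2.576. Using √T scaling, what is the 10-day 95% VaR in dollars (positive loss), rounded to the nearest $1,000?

$1,077,000

σ_p = √(0.54²·3.912² + 0.46²·2.52² + 2·0.37·0.54·0.46·3.912·2.52) = 2.760%.
σ_{10d} = 2.760% × √10 = 8.728%.
VaR = 1.645 × 8.728% = 14.358%; on $7,500,000 that is $1,076,850.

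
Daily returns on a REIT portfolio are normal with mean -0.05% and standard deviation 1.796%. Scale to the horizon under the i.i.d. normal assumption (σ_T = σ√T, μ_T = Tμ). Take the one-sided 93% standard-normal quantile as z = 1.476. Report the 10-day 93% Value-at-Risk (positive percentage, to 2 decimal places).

σ_{10d} = 1.796% × √10 = 5.679%; μ_{10d} = 10 × -0.05% = -0.500%.
VaR = −(-0.500%) + 1.476 × 5.679% = 8.882%.

8.88%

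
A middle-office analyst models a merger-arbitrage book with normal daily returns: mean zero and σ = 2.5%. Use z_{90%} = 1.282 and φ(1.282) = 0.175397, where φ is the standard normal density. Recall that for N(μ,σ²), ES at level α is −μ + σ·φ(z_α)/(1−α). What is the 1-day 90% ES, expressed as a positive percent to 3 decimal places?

4.385%

Tail multiplier: φ(z)/(1−α) = 0.175397 / 0.1 = 1.754.
ES = 2.5% × 1.754 = 4.385%.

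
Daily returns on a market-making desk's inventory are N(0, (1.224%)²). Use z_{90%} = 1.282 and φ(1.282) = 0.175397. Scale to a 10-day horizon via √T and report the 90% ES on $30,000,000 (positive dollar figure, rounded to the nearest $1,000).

$2,037,000

σ_{10d} = 1.224% × √10 = 3.871%.
ES multiplier = φ(z)/(1−α) = 0.175397/0.1 = 1.754.
ES = 3.871% × 1.754 = 6.790%; on $30,000,000: $2,037,000.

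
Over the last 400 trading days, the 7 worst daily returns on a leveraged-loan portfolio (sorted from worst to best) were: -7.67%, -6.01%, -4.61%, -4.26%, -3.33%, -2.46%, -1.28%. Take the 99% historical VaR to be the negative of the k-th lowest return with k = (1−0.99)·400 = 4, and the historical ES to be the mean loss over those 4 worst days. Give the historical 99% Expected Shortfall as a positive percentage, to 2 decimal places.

5.64%

The 4 worst returns sum to -22.55%.
ES = −(-22.55%) / 4 = 5.6375% ≈ 5.64%.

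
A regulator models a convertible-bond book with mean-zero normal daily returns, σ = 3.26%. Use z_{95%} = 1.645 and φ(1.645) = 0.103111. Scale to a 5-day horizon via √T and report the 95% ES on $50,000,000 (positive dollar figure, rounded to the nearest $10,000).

$7,520,000

σ_{5d} = 3.26% × √5 = 7.290%.
ES multiplier = φ(z)/(1−α) = 0.103111/0.05 = 2.062.
ES = 7.290% × 2.062 = 15.032%; on $50,000,000: $7,516,000.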